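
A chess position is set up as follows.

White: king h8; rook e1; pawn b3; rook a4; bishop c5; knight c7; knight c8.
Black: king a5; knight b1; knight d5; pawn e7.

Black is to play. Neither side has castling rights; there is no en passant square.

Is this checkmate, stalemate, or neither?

Black to move; black king on a5.
In check: yes, from the white rook on a4.
King squares — a4: attacked by Pb3; b4: attacked by Ra4; b5: attacked by Nc7; a6: attacked by Ra4; b6: attacked by Bc5.
Legal moves for Black: none.
In check with no legal moves → checkmate.

checkmate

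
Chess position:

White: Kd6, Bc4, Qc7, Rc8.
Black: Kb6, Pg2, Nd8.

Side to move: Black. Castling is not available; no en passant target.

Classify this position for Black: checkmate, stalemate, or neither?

Black to move; black king on b6.
In check: yes, from the white queen on c7.
King squares — a5: attacked by Qc7; b5: attacked by Bc4; c5: attacked by Kd6; a6: attacked by Bc4; c6: attacked by Kd6; a7: attacked by Qc7; b7: attacked by Qc7; c7: attacked by Kd6.
Legal moves for Black: none.
In check with no legal moves → checkmate.

checkmate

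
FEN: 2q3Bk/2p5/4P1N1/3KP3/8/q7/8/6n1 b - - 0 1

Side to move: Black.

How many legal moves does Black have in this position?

Black to move; king on h8.
In check: yes, from the white knight on g6.
Legal moves: Kxg8, Kg7.
Count: 2.

2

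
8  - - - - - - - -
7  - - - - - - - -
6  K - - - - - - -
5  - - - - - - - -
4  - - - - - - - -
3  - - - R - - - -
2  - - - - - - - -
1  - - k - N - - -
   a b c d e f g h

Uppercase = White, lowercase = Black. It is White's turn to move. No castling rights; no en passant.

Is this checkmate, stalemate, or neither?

White to move; white king on a6.
In check: no.
Legal moves for White include: Kb7, Ka7, Kb6, Kb5, Ka5, Rd8, Rd7, Rd6, Rd5, Rd4, Rh3, Rg3, Rf3, Re3, Rc3+, Rb3, Ra3, Rd2, ... (list truncated; more exist).
White has legal moves and is not in check → neither.

neither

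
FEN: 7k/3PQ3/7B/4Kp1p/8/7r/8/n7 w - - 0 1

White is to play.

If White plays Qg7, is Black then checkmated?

After Qg7: black king on h8; in check: yes, from the white queen on g7.
King squares — g7: attacked by Bh6; h7: attacked by Qg7; g8: attacked by Qg7.
Black has no legal moves → checkmate.

yes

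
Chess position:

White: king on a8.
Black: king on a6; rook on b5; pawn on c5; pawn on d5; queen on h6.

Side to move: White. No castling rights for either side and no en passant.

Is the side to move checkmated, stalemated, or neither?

White to move; white king on a8.
In check: no.
King squares — a7: attacked by Ka6; b7: attacked by Rb5; b8: attacked by Rb5.
Legal moves for White: none.
Not in check and no legal moves → stalemate.

stalemate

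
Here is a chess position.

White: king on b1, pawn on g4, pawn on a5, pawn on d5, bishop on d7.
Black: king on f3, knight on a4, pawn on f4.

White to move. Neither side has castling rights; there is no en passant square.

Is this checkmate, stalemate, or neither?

neither

White to move; white king on b1.
In check: no.
Legal moves for White: Be8, Bc8, Be6, Bc6, Bf5, Bb5, Bxa4, Kc2, Ka2, Kc1, Ka1, d6, a6, g5.
White has 14 legal moves and is not in check → neither.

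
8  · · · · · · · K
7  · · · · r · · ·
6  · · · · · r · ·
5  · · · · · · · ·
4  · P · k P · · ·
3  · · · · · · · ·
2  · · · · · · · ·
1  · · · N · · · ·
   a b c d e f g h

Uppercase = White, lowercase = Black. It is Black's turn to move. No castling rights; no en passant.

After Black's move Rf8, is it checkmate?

After Rf8: white king on h8; in check: yes, from the black rook on f8.
King squares — g7: attacked by Re7; h7: attacked by Re7; g8: attacked by Rf8.
White has no legal moves → checkmate.

yes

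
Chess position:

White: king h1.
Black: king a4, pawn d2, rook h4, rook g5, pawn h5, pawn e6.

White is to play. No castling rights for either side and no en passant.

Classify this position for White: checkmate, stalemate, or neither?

White to move; white king on h1.
In check: yes, from the black rook on h4.
King squares — g1: attacked by Rg5; g2: attacked by Rg5; h2: attacked by Rh4.
Legal moves for White: none.
In check with no legal moves → checkmate.

checkmate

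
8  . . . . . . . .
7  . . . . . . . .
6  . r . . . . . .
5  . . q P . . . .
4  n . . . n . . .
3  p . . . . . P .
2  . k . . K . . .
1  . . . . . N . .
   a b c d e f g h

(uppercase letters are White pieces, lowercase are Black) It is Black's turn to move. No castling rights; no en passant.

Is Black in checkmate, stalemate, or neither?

neither

Black to move; black king on b2.
In check: no.
Legal moves for Black include: Rb8, Rb7, Rh6, Rg6, Rf6, Re6, Rd6, Rc6, Ra6, Rb5, Rb4, Rb3, Qf8, Qc8, Qe7, Qc7, Qd6, Qc6, ... (list truncated; more exist).
Black has legal moves and is not in check → neither.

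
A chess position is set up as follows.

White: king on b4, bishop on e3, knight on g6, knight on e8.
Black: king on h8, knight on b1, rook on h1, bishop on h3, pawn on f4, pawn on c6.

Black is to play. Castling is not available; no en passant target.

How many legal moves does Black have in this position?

Black to move; king on h8.
In check: yes, from the white knight on g6.
Legal moves: Kg8, Kh7.
Count: 2.

2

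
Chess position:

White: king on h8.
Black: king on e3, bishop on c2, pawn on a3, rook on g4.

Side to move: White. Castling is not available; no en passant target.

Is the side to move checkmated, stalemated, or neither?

stalemate

White to move; white king on h8.
In check: no.
King squares — g7: attacked by Rg4; h7: attacked by Bc2; g8: attacked by Rg4.
Legal moves for White: none.
Not in check and no legal moves → stalemate.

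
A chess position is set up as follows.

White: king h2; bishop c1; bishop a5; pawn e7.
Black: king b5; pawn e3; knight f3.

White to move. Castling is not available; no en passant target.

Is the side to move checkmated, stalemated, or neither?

White to move; white king on h2.
In check: yes, from the black knight on f3.
Legal moves for White: Kh3, Kg3, Kg2, Kh1.
White is in check but has 4 legal moves → neither.

neither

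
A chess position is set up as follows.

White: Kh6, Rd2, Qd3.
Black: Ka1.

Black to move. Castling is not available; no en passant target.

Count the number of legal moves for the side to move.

0

Black to move; king on a1.
In check: no.
Legal moves: none.
Count: 0.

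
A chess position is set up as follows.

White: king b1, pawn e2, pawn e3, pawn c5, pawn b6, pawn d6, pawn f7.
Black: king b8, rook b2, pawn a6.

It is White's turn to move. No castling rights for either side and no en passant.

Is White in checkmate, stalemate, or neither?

neither

White to move; white king on b1.
In check: yes, from the black rook on b2.
Legal moves for White: Kxb2, Kc1, Ka1.
White is in check but has 3 legal moves → neither.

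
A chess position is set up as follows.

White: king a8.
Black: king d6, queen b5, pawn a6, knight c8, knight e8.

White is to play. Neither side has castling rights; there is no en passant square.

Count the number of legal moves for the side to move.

0

White to move; king on a8.
In check: no.
Legal moves: none.
Count: 0.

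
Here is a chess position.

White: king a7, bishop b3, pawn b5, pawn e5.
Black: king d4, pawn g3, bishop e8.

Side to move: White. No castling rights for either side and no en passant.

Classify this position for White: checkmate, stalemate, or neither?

neither

White to move; white king on a7.
In check: no.
Legal moves for White: Kb8, Ka8, Kb7, Kb6, Ka6, Bg8, Bf7, Be6, Bd5, Bc4, Ba4, Bc2, Ba2, Bd1, e6, b6.
White has 16 legal moves and is not in check → neither.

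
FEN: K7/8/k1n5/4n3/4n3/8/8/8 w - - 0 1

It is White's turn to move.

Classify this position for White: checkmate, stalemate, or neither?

White to move; white king on a8.
In check: no.
King squares — a7: attacked by Ka6; b7: attacked by Ka6; b8: attacked by Nc6.
Legal moves for White: none.
Not in check and no legal moves → stalemate.

stalemate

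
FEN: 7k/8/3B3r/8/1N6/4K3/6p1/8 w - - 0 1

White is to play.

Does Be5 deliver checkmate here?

no

After Be5: black king on h8; in check: yes, from the white bishop on e5.
Black has 3 legal replies: Kg8, Kh7, Rf6.
In check but a legal move exists → not checkmate.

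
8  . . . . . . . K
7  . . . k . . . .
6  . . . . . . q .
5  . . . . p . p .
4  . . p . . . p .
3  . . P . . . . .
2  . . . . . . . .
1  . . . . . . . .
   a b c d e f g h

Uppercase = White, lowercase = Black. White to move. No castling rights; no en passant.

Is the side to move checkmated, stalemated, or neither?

stalemate

White to move; white king on h8.
In check: no.
King squares — g7: attacked by Qg6; h7: attacked by Qg6; g8: attacked by Qg6.
Legal moves for White: none.
Not in check and no legal moves → stalemate.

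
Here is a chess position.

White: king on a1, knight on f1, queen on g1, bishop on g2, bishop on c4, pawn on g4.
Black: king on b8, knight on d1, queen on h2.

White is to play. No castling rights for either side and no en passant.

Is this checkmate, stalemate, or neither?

White to move; white king on a1.
In check: no.
Legal moves for White include: Bg8, Bf7, Be6, Ba6, Bcd5, Bb5, Bd3, Bb3, Be2, Ba2, Ba8, Bb7, Bc6, Bgd5, Be4, Bh3, Bf3, Bh1, ... (list truncated; more exist).
White has legal moves and is not in check → neither.

neither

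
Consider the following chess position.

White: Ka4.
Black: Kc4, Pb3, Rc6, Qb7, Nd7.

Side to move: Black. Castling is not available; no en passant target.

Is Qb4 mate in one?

After Qb4: white king on a4; in check: yes, from the black queen on b4.
King squares — a3: attacked by Qb4; b3: attacked by Qb4; b4: attacked by Kc4; a5: attacked by Qb4; b5: attacked by Qb4.
White has no legal moves → checkmate.

yes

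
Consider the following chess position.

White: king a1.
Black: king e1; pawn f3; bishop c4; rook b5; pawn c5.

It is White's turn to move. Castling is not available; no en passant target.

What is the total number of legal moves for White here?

White to move; king on a1.
In check: no.
Legal moves: none.
Count: 0.

0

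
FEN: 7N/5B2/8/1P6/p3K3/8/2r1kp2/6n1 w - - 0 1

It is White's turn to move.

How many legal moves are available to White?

16

White to move; king on e4.
In check: no.
Legal moves: Ng6, Bg8, Be8, Bg6, Be6, Bh5+, Bd5, Bc4+, Bb3, Ba2, Kf5, Ke5, Kd5, Kf4, Kd4, b6.
Count: 16.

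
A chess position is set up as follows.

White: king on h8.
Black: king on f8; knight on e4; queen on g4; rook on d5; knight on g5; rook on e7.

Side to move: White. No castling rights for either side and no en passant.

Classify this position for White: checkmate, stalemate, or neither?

White to move; white king on h8.
In check: no.
King squares — g7: attacked by Re7; h7: attacked by Ng5; g8: attacked by Kf8.
Legal moves for White: none.
Not in check and no legal moves → stalemate.

stalemate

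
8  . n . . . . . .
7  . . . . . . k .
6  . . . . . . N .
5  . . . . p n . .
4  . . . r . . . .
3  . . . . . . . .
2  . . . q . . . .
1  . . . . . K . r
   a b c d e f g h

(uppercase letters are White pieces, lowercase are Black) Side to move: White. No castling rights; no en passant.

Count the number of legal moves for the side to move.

White to move; king on f1.
In check: yes, from the black rook on h1.
Legal moves: none.
Count: 0.

0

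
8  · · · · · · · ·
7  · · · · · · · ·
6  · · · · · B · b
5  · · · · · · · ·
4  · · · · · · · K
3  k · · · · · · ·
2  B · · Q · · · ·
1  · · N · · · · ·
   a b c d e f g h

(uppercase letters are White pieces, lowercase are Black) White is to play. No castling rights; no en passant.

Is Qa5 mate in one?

yes

After Qa5: black king on a3; in check: yes, from the white queen on a5.
King squares — a2: attacked by Nc1; b2: attacked by Bf6; b3: attacked by Nc1; a4: attacked by Qa5; b4: attacked by Qa5.
Black has no legal moves → checkmate.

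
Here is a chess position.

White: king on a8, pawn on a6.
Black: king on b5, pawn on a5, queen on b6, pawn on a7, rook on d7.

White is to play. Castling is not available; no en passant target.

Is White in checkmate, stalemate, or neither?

White to move; white king on a8.
In check: no.
King squares — a7: attacked by Qb6; b7: attacked by Qb6; b8: attacked by Qb6.
Legal moves for White: none.
Not in check and no legal moves → stalemate.

stalemate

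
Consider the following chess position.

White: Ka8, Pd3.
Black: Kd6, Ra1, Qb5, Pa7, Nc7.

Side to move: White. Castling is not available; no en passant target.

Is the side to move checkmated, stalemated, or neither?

checkmate

White to move; white king on a8.
In check: yes, from the black knight on c7.
King squares — a7: attacked by Ra1; b7: attacked by Qb5; b8: attacked by Qb5.
Legal moves for White: none.
In check with no legal moves → checkmate.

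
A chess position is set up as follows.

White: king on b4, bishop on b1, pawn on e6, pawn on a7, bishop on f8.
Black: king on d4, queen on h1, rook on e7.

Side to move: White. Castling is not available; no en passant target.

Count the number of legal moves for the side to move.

19

White to move; king on b4.
In check: no.
Legal moves: Bg7+, Bxe7, Bh6, Kb5, Ka5, Ka4, Kb3, Ka3, Bh7, Bg6, Bf5, Be4, Bd3, Bc2, Ba2, a8=Q, a8=R, a8=B, a8=N.
Count: 19.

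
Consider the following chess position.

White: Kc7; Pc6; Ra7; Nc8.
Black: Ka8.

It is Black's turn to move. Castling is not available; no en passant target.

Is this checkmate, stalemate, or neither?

checkmate

Black to move; black king on a8.
In check: yes, from the white rook on a7.
King squares — a7: attacked by Nc8; b7: attacked by Pc6; b8: attacked by Kc7.
Legal moves for Black: none.
In check with no legal moves → checkmate.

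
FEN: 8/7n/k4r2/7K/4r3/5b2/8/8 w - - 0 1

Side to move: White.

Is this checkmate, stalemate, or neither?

checkmate

White to move; white king on h5.
In check: yes, from the black bishop on f3.
King squares — g4: attacked by Bf3; h4: attacked by Re4; g5: attacked by Nh7; g6: attacked by Rf6; h6: attacked by Rf6.
Legal moves for White: none.
In check with no legal moves → checkmate.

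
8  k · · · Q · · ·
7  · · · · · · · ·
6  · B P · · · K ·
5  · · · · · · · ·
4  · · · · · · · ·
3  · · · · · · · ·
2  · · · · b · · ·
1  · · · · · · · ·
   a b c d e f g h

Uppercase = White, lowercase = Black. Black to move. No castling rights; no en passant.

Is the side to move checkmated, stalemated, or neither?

Black to move; black king on a8.
In check: yes, from the white queen on e8.
King squares — a7: attacked by Bb6; b7: attacked by Pc6; b8: attacked by Qe8.
Legal moves for Black: none.
In check with no legal moves → checkmate.

checkmate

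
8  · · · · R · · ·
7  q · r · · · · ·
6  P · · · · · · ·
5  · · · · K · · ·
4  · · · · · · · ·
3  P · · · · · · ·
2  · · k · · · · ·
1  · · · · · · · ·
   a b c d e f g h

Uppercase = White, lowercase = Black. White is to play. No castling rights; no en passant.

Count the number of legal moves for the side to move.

17

White to move; king on e5.
In check: no.
Legal moves: Rh8, Rg8, Rf8, Rd8, Rc8, Rb8, Ra8, Re7, Re6, Kf6, Ke6, Kd6, Kf5, Kd5, Kf4, Ke4, a4.
Count: 17.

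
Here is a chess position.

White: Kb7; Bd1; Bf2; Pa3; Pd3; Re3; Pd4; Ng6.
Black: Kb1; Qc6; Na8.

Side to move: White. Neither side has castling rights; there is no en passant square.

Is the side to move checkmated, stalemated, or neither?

White to move; white king on b7.
In check: yes, from the black queen on c6.
King squares — a6: attacked by Qc6; b6: attacked by Qc6; c6: available; a7: available; c7: attacked by Qc6; a8: attacked by Qc6; b8: available; c8: attacked by Qc6.
Legal moves for White: Kb8, Ka7, Kxc6.
White is in check but has 3 legal moves → neither.

neither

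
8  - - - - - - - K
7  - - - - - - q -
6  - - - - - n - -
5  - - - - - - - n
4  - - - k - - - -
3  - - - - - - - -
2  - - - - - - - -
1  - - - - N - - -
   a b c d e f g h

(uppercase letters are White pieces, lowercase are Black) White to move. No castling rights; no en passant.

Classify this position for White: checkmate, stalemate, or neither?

checkmate

White to move; white king on h8.
In check: yes, from the black queen on g7.
King squares — g7: attacked by Nh5; h7: attacked by Nf6; g8: attacked by Nf6.
Legal moves for White: none.
In check with no legal moves → checkmate.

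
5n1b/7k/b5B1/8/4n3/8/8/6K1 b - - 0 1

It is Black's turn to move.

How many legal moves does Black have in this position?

5

Black to move; king on h7.
In check: yes, from the white bishop on g6.
Legal moves: Kg8, Kg7, Kh6, Kxg6, Nxg6.
Count: 5.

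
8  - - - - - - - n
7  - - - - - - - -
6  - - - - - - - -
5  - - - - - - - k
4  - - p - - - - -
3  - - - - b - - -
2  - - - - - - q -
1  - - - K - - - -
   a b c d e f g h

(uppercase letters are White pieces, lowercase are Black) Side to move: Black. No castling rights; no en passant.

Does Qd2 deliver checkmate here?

After Qd2: white king on d1; in check: yes, from the black queen on d2.
King squares — c1: attacked by Qd2; e1: attacked by Qd2; c2: attacked by Qd2; d2: attacked by Be3; e2: attacked by Qd2.
White has no legal moves → checkmate.

yes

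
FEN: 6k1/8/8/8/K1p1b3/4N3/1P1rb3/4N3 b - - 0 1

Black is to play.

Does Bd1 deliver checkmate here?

After Bd1: white king on a4; in check: yes, from the black bishop on d1.
White has 8 legal replies: Kb5, Ka5, Kb4, Ka3, N3c2, Nxd1, N1c2, b3.
In check but a legal move exists → not checkmate.

no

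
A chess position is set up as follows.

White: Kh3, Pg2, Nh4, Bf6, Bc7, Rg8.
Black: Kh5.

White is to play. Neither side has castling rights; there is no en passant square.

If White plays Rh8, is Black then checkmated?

yes

After Rh8: black king on h5; in check: yes, from the white rook on h8.
King squares — g4: attacked by Kh3; h4: attacked by Kh3; g5: attacked by Bf6; g6: attacked by Nh4; h6: attacked by Rh8.
Black has no legal moves → checkmate.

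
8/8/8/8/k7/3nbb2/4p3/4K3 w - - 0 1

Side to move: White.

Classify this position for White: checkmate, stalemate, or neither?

White to move; white king on e1.
In check: yes, from the black knight on d3.
King squares — d1: attacked by Pe2; f1: attacked by Pe2; d2: attacked by Be3; e2: attacked by Bf3; f2: attacked by Nd3.
Legal moves for White: none.
In check with no legal moves → checkmate.

checkmate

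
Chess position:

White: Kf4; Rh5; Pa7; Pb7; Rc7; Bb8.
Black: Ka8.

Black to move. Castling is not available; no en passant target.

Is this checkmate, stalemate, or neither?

checkmate

Black to move; black king on a8.
In check: yes, from the white pawn on b7.
King squares — a7: attacked by Bb8; b7: attacked by Rc7; b8: attacked by Pa7.
Legal moves for Black: none.
In check with no legal moves → checkmate.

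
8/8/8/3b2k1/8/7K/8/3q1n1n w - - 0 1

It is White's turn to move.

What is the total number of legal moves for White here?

White to move; king on h3.
In check: no.
Legal moves: none.
Count: 0.

0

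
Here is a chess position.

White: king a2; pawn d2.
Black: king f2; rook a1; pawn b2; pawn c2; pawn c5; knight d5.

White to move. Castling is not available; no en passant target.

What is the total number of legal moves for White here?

2

White to move; king on a2.
In check: yes, from the black rook on a1.
Legal moves: Kb3, Kxb2.
Count: 2.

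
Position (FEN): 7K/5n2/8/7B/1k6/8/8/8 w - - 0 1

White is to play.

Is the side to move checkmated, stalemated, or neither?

White to move; white king on h8.
In check: yes, from the black knight on f7.
Legal moves for White: Kg8, Kh7, Kg7, Bxf7.
White is in check but has 4 legal moves → neither.

neither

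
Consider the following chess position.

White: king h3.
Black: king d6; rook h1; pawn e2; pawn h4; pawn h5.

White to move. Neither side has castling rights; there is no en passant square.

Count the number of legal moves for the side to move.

1

White to move; king on h3.
In check: yes, from the black rook on h1.
Legal moves: Kg2.
Count: 1.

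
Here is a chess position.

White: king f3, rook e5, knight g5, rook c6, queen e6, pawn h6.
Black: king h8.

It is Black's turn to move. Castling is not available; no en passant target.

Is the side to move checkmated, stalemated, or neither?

stalemate

Black to move; black king on h8.
In check: no.
King squares — g7: attacked by Ph6; h7: attacked by Ng5; g8: attacked by Qe6.
Legal moves for Black: none.
Not in check and no legal moves → stalemate.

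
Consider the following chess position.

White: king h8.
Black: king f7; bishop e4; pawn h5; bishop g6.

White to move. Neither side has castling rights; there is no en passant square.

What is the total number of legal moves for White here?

0

White to move; king on h8.
In check: no.
Legal moves: none.
Count: 0.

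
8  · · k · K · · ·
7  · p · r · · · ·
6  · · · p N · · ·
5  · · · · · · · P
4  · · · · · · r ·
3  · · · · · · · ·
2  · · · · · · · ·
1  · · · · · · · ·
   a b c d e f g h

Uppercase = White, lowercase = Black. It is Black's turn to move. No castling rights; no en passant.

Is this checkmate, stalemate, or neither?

neither

Black to move; black king on c8.
In check: no.
Legal moves for Black include: Kb8, Rd8+, Rh7, Rdg7, Rf7, Re7+, Rc7, Rg8+, Rgg7, Rg6, Rg5, Rh4, Rf4, Re4, Rd4, Rc4, Rb4, Ra4, ... (list truncated; more exist).
Black has legal moves and is not in check → neither.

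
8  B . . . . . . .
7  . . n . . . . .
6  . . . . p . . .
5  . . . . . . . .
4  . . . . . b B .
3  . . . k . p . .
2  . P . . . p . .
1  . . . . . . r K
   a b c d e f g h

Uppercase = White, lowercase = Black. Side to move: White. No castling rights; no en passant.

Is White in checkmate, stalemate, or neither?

checkmate

White to move; white king on h1.
In check: yes, from the black rook on g1.
King squares — g1: attacked by Pf2; g2: attacked by Rg1; h2: attacked by Bf4.
Legal moves for White: none.
In check with no legal moves → checkmate.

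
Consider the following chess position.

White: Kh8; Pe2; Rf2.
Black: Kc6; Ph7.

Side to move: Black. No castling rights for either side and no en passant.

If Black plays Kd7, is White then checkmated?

After Kd7: white king on h8; in check: no.
White is not in check, so this cannot be checkmate.

no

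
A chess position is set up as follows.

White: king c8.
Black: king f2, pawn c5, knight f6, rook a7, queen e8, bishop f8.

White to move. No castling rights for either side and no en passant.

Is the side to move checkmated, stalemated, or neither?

checkmate

White to move; white king on c8.
In check: yes, from the black queen on e8.
King squares — b7: attacked by Ra7; c7: attacked by Ra7; d7: attacked by Nf6; b8: attacked by Qe8; d8: attacked by Qe8.
Legal moves for White: none.
In check with no legal moves → checkmate.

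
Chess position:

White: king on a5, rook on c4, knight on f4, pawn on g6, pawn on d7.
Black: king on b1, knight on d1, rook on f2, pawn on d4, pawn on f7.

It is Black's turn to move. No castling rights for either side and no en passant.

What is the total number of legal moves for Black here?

20

Black to move; king on b1.
In check: no.
Legal moves: Rxf4, Rf3, Rh2, Rg2, Re2, Rd2, Rc2, Rb2, Ra2+, Rf1, Ne3, Nc3, Nb2, Kb2, Ka2, Ka1, fxg6, f6, d3, f5.
Count: 20.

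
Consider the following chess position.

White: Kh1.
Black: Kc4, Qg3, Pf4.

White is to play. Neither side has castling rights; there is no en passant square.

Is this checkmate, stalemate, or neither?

White to move; white king on h1.
In check: no.
King squares — g1: attacked by Qg3; g2: attacked by Qg3; h2: attacked by Qg3.
Legal moves for White: none.
Not in check and no legal moves → stalemate.

stalemate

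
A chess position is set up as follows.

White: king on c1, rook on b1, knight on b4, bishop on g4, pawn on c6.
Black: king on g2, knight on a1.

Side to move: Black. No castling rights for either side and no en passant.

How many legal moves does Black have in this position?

Black to move; king on g2.
In check: no.
Legal moves: Kg3, Kh2, Kf2, Kh1, Kg1, Kf1, Nb3+, Nc2.
Count: 8.

8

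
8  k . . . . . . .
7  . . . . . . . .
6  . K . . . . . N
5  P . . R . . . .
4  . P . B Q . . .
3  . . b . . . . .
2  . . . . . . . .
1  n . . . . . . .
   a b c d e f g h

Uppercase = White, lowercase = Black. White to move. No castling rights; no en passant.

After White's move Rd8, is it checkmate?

After Rd8: black king on a8; in check: yes, from the white queen on e4 and the white rook on d8.
King squares — a7: attacked by Kb6; b7: attacked by Qe4; b8: attacked by Rd8.
Black has no legal moves → checkmate.

yes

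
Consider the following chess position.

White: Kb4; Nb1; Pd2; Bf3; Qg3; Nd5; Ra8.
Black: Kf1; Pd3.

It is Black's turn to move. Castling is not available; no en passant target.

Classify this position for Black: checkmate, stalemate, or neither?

Black to move; black king on f1.
In check: no.
King squares — e1: attacked by Qg3; g1: attacked by Qg3; e2: attacked by Bf3; f2: attacked by Qg3; g2: attacked by Bf3.
Legal moves for Black: none.
Not in check and no legal moves → stalemate.

stalemate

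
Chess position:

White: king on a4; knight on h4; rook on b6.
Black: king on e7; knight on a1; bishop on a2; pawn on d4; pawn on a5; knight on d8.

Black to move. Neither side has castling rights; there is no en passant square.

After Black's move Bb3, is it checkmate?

After Bb3: white king on a4; in check: yes, from the black bishop on b3.
White has 4 legal replies: Kb5, Kxa5, Ka3, Rxb3.
In check but a legal move exists → not checkmate.

no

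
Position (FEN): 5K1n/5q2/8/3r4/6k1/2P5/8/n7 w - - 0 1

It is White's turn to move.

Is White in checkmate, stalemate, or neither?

checkmate

White to move; white king on f8.
In check: yes, from the black queen on f7.
King squares — e7: attacked by Qf7; f7: attacked by Nh8; g7: attacked by Qf7; e8: attacked by Qf7; g8: attacked by Qf7.
Legal moves for White: none.
In check with no legal moves → checkmate.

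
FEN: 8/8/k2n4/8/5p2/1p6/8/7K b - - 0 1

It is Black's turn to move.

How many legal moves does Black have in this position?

15

Black to move; king on a6.
In check: no.
Legal moves: Ne8, Nc8, Nf7, Nb7, Nf5, Nb5, Ne4, Nc4, Kb7, Ka7, Kb6, Kb5, Ka5, f3, b2.
Count: 15.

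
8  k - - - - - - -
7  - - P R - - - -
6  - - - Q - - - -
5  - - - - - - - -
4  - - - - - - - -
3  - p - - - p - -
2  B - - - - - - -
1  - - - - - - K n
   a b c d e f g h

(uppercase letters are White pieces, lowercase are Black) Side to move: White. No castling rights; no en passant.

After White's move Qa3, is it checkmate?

no

After Qa3: black king on a8; in check: yes, from the white queen on a3.
Black has 1 legal reply: Kb7.
In check but a legal move exists → not checkmate.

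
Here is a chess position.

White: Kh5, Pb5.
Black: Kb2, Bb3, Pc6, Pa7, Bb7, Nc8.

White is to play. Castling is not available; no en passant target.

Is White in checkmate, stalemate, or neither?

White to move; white king on h5.
In check: no.
Legal moves for White: Kh6, Kg6, Kg5, Kh4, Kg4, bxc6, b6.
White has 7 legal moves and is not in check → neither.

neither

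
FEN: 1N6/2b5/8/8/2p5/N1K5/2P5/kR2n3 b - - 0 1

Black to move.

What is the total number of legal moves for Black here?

1

Black to move; king on a1.
In check: yes, from the white rook on b1.
Legal moves: Ka2.
Count: 1.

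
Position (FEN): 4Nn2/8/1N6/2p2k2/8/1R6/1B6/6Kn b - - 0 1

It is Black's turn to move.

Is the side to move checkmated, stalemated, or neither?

Black to move; black king on f5.
In check: no.
Legal moves for Black: Nh7, Nd7, Ng6, Ne6, Kg6, Ke6, Kg5, Kg4, Kf4, Ke4, Ng3, Nf2, c4.
Black has 13 legal moves and is not in check → neither.

neither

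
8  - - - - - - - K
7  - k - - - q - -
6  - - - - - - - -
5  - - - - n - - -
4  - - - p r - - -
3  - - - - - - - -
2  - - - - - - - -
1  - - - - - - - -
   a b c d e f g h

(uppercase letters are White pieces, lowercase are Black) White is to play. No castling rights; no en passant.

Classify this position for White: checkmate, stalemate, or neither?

White to move; white king on h8.
In check: no.
King squares — g7: attacked by Qf7; h7: attacked by Qf7; g8: attacked by Qf7.
Legal moves for White: none.
Not in check and no legal moves → stalemate.

stalemate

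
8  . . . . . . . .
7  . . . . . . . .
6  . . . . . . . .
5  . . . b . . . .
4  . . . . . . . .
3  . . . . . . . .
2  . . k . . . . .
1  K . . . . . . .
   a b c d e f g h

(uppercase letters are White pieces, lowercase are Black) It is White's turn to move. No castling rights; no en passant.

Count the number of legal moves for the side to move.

0

White to move; king on a1.
In check: no.
Legal moves: none.
Count: 0.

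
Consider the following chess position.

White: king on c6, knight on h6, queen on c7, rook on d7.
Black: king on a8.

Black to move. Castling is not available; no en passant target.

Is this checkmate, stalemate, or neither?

stalemate

Black to move; black king on a8.
In check: no.
King squares — a7: attacked by Qc7; b7: attacked by Kc6; b8: attacked by Qc7.
Legal moves for Black: none.
Not in check and no legal moves → stalemate.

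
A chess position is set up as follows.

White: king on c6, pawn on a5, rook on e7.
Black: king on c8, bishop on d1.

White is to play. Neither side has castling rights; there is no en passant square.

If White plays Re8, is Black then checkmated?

After Re8: black king on c8; in check: yes, from the white rook on e8.
King squares — b7: attacked by Kc6; c7: attacked by Kc6; d7: attacked by Kc6; b8: attacked by Re8; d8: attacked by Re8.
Black has no legal moves → checkmate.

yes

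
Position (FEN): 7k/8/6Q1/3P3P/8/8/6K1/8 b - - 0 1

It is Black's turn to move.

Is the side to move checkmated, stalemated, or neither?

stalemate

Black to move; black king on h8.
In check: no.
King squares — g7: attacked by Qg6; h7: attacked by Qg6; g8: attacked by Qg6.
Legal moves for Black: none.
Not in check and no legal moves → stalemate.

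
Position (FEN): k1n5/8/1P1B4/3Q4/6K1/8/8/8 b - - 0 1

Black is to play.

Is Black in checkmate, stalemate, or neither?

Black to move; black king on a8.
In check: yes, from the white queen on d5.
King squares — a7: attacked by Pb6; b7: attacked by Qd5; b8: attacked by Bd6.
Legal moves for Black: none.
In check with no legal moves → checkmate.

checkmate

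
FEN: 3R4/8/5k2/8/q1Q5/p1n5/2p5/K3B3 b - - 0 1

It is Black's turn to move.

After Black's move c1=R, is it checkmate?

After c1=R: white king on a1; in check: yes, from the black rook on c1.
King squares — b1: attacked by Rc1; a2: attacked by Nc3; b2: attacked by Pa3.
White has no legal moves → checkmate.

yes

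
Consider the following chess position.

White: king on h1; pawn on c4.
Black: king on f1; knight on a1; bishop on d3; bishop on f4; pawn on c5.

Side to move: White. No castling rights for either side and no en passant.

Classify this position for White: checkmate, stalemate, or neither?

stalemate

White to move; white king on h1.
In check: no.
King squares — g1: attacked by Kf1; g2: attacked by Kf1; h2: attacked by Bf4.
Legal moves for White: none.
Not in check and no legal moves → stalemate.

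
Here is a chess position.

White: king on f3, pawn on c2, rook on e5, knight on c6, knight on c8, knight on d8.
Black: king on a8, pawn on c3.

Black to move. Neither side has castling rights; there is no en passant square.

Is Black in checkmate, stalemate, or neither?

Black to move; black king on a8.
In check: no.
King squares — a7: attacked by Nc6; b7: attacked by Nd8; b8: attacked by Nc6.
Legal moves for Black: none.
Not in check and no legal moves → stalemate.

stalemate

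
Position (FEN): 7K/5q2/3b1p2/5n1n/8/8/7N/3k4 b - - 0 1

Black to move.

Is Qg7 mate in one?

After Qg7: white king on h8; in check: yes, from the black queen on g7.
King squares — g7: attacked by Nf5; h7: attacked by Qg7; g8: attacked by Qg7.
White has no legal moves → checkmate.

yes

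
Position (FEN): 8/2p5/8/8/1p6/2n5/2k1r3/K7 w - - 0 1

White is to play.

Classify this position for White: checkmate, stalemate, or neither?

White to move; white king on a1.
In check: no.
King squares — b1: attacked by Kc2; a2: attacked by Nc3; b2: attacked by Kc2.
Legal moves for White: none.
Not in check and no legal moves → stalemate.

stalemate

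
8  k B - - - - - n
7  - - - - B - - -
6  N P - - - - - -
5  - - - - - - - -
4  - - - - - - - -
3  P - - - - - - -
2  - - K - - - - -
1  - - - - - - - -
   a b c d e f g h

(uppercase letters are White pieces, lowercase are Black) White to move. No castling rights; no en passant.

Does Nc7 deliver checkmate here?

After Nc7: black king on a8; in check: yes, from the white knight on c7.
Black has 2 legal replies: Kxb8, Kb7.
In check but a legal move exists → not checkmate.

no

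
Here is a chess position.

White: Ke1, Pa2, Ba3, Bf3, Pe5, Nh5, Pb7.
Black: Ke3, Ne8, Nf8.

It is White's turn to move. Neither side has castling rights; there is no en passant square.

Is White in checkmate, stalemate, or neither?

neither

White to move; white king on e1.
In check: no.
Legal moves for White include: Ng7, Nf6, Nf4, Ng3, Bc6, Bd5, Bg4, Be4, Bg2, Be2, Bh1, Bd1, Bxf8, Be7, Bd6, Bc5+, Bb4, Bb2, ... (list truncated; more exist).
White has legal moves and is not in check → neither.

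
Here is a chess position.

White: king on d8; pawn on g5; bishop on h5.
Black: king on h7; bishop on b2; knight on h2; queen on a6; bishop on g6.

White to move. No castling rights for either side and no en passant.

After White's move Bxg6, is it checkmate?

After Bxg6: black king on h7; in check: yes, from the white bishop on g6.
Black has 5 legal replies: Kh8, Kg8, Kg7, Kxg6, Qxg6.
In check but a legal move exists → not checkmate.

no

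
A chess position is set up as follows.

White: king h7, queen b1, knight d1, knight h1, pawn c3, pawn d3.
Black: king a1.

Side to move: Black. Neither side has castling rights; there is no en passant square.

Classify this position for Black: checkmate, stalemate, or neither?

Black to move; black king on a1.
In check: yes, from the white queen on b1.
Legal moves for Black: Kxb1.
Black is in check but has 1 legal move → neither.

neither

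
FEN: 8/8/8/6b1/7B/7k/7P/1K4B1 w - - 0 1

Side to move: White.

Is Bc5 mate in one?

After Bc5: black king on h3; in check: no.
Black is not in check, so this cannot be checkmate.

no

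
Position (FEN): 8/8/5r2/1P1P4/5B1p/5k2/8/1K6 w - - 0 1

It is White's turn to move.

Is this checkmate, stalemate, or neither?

neither

White to move; white king on b1.
In check: no.
Legal moves for White: Bb8, Bc7, Bh6, Bd6, Bg5, Be5, Bg3, Be3, Bh2, Bd2, Bc1, Kc2, Kb2, Ka2, Kc1, Ka1, d6, b6.
White has 18 legal moves and is not in check → neither.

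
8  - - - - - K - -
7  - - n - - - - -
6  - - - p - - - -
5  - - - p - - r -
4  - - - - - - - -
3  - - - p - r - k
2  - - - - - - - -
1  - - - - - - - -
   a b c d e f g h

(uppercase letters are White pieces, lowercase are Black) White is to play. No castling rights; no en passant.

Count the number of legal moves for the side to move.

White to move; king on f8.
In check: yes, from the black rook on f3.
Legal moves: Ke7.
Count: 1.

1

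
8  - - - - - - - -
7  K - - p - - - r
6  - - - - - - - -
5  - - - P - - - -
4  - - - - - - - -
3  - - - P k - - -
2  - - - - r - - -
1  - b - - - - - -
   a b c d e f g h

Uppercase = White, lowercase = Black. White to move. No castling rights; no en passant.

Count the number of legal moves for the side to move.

White to move; king on a7.
In check: no.
Legal moves: Kb8, Ka8, Kb7, Kb6, Ka6, d6, d4.
Count: 7.

7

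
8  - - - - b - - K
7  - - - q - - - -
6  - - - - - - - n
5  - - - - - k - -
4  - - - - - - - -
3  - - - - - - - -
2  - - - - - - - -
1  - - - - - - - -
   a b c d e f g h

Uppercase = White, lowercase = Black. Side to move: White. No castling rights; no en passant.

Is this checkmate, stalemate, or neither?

White to move; white king on h8.
In check: no.
King squares — g7: attacked by Qd7; h7: attacked by Qd7; g8: attacked by Nh6.
Legal moves for White: none.
Not in check and no legal moves → stalemate.

stalemate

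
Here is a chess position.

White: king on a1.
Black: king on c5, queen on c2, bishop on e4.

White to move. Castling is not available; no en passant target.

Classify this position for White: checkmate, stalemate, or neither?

White to move; white king on a1.
In check: no.
King squares — b1: attacked by Qc2; a2: attacked by Qc2; b2: attacked by Qc2.
Legal moves for White: none.
Not in check and no legal moves → stalemate.

stalemate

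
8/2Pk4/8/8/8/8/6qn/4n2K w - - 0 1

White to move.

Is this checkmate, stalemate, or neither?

checkmate

White to move; white king on h1.
In check: yes, from the black queen on g2.
King squares — g1: attacked by Qg2; g2: attacked by Ne1; h2: attacked by Qg2.
Legal moves for White: none.
In check with no legal moves → checkmate.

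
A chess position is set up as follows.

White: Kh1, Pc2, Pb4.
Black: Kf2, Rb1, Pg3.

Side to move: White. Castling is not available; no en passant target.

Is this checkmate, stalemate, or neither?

White to move; white king on h1.
In check: yes, from the black rook on b1.
King squares — g1: attacked by Rb1; g2: attacked by Kf2; h2: attacked by Pg3.
Legal moves for White: none.
In check with no legal moves → checkmate.

checkmate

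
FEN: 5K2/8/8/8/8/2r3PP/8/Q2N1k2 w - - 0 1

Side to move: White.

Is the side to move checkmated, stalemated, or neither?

neither

White to move; white king on f8.
In check: no.
Legal moves for White include: Kg8, Ke8, Kg7, Kf7, Ke7, Ne3+, Nxc3+, Nf2+, Nb2+, Qa8, Qa7, Qa6+, Qa5, Qa4, Qxc3, Qa3, Qb2, Qa2, ... (list truncated; more exist).
White has legal moves and is not in check → neither.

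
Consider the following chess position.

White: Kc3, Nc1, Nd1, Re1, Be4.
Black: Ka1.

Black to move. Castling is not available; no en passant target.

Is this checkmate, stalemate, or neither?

stalemate

Black to move; black king on a1.
In check: no.
King squares — b1: attacked by Be4; a2: attacked by Nc1; b2: attacked by Nd1.
Legal moves for Black: none.
Not in check and no legal moves → stalemate.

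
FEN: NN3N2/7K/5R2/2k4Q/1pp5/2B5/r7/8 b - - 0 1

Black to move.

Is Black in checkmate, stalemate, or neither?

Black to move; black king on c5.
In check: yes, from the white queen on h5.
King squares — b4: own pawn; c4: own pawn; d4: attacked by Bc3; b5: attacked by Qh5; d5: attacked by Qh5; b6: attacked by Rf6; c6: attacked by Rf6; d6: attacked by Rf6.
Legal moves for Black: none.
In check with no legal moves → checkmate.

checkmate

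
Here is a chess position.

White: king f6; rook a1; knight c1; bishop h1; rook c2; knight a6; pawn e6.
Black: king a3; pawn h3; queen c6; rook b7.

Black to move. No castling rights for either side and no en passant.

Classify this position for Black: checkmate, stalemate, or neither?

checkmate

Black to move; black king on a3.
In check: yes, from the white rook on a1.
King squares — a2: attacked by Ra1; b2: attacked by Rc2; b3: attacked by Nc1; a4: attacked by Ra1; b4: attacked by Na6.
Legal moves for Black: none.
In check with no legal moves → checkmate.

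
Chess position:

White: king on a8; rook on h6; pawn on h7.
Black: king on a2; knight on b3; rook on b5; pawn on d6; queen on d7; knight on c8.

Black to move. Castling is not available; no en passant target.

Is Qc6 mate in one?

After Qc6: white king on a8; in check: yes, from the black queen on c6.
King squares — a7: attacked by Nc8; b7: attacked by Rb5; b8: attacked by Rb5.
White has no legal moves → checkmate.

yes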